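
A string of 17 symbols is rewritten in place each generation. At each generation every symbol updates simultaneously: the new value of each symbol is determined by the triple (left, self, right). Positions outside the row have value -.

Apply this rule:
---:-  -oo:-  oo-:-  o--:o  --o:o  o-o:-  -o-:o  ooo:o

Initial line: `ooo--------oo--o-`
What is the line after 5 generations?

---o-ooo-o-oooo--

-o-o------o--oooo
oo-oo----oooo-oo-
-----o--o-oo----o
----ooooo---o--oo
---o-ooo-o-oooo--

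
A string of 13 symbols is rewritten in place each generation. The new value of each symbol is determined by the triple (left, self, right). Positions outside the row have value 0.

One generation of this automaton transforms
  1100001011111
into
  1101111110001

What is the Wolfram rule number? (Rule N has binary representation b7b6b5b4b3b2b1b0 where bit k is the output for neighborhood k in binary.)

111

position 9: 111 → 0  (bit 7 = 0)
position 1: 110 → 1  (bit 6 = 1)
position 7: 101 → 1  (bit 5 = 1)
position 2: 100 → 0  (bit 4 = 0)
position 0: 011 → 1  (bit 3 = 1)
position 6: 010 → 1  (bit 2 = 1)
position 5: 001 → 1  (bit 1 = 1)
position 3: 000 → 1  (bit 0 = 1)
bits b7..b0 = 01101111 = 111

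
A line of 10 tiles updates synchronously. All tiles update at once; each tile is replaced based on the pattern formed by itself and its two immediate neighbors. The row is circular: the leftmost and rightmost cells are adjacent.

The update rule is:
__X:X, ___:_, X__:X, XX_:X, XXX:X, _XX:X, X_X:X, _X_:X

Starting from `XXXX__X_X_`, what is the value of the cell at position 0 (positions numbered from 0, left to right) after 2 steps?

X

XXXXXXXXXX
XXXXXXXXXX
position 0 holds X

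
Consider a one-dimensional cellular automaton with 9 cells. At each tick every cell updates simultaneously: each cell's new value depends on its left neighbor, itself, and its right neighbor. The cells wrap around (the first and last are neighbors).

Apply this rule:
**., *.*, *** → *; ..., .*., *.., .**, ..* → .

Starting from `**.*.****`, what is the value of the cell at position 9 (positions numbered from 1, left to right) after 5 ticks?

***.*.***
****.*.**
*****.*.*
******.*.
.******.*
position 9 holds *

*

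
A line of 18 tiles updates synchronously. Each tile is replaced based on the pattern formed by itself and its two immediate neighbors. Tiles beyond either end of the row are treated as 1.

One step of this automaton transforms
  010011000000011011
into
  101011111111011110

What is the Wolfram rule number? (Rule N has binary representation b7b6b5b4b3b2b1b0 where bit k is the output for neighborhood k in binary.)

121

position 17: 111 → 0  (bit 7 = 0)
position 5: 110 → 1  (bit 6 = 1)
position 0: 101 → 1  (bit 5 = 1)
position 2: 100 → 1  (bit 4 = 1)
position 4: 011 → 1  (bit 3 = 1)
position 1: 010 → 0  (bit 2 = 0)
position 3: 001 → 0  (bit 1 = 0)
position 7: 000 → 1  (bit 0 = 1)
bits b7..b0 = 01111001 = 121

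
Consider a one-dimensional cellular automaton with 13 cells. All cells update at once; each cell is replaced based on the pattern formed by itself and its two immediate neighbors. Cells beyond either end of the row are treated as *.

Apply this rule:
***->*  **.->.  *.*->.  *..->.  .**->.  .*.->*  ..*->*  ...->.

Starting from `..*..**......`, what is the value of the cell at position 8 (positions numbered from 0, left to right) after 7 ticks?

.

.**.*.......*
....*......*.
...**.....**.
..*......*...
.**.....**..*
.......*...*.
......**..**.
position 8 holds .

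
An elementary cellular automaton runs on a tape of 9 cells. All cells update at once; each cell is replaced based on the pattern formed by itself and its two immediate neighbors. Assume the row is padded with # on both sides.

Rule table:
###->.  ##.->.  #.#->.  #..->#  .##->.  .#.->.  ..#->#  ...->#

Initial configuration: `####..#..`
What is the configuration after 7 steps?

step 1: ....##.##
step 2: ####.....
step 3: ....#####
step 4: ####.....  (repeats step 2; period 2)
step 7: ....#####

....#####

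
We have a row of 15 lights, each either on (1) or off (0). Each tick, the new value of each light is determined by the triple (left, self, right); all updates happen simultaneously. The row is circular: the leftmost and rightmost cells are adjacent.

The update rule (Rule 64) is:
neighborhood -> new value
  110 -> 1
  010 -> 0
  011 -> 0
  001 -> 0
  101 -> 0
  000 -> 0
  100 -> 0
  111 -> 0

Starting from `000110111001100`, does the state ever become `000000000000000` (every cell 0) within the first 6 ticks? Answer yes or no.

000010001000100
000000000000000
all cells are 0 at tick 2

yes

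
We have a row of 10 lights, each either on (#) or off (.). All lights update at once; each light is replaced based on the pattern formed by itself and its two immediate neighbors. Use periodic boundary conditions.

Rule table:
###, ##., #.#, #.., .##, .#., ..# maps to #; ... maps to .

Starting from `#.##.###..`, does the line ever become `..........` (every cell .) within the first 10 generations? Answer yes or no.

no

##########
##########  (fixed point — unchanged through generation 10)
generation 10 is ##########, still not uniform .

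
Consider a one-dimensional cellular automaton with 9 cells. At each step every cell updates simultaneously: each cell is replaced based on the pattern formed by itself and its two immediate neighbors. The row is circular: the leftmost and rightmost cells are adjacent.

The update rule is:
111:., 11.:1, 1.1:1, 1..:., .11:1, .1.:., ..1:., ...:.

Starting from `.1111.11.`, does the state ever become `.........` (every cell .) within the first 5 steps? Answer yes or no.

yes

step 1: .1..1111.
step 2: ....1..1.
step 3: .........
all cells are . at step 3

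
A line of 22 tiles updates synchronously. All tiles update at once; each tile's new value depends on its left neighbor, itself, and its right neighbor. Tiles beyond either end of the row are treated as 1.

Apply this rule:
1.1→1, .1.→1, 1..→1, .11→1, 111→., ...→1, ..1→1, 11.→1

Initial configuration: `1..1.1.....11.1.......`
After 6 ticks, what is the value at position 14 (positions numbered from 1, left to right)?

1111111111111111111111
......................
1111111111111111111111  (repeats tick 1; period 2)
tick 6: ......................
position 14 holds .

.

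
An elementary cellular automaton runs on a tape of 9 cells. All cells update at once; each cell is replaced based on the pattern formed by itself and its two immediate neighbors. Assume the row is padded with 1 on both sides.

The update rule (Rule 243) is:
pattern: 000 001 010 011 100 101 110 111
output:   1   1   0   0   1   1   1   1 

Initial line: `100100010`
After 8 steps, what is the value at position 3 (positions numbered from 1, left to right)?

1

step 1: 111011101
step 2: 111101110
step 3: 111110111
step 4: 111111011
step 5: 111111101
step 6: 111111110
step 7: 111111111
step 8: 111111111
position 3 holds 1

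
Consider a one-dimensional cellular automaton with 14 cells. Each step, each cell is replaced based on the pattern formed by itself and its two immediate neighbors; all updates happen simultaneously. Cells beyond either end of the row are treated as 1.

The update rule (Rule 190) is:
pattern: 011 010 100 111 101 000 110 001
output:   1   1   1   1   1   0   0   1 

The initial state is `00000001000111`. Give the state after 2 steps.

10000011101111
01000111011111

01000111011111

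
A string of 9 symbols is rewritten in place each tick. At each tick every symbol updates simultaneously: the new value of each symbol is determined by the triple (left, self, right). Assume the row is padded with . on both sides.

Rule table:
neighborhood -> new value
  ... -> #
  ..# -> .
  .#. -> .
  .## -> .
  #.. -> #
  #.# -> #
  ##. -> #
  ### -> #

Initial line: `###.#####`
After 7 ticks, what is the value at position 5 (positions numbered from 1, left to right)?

#

tick 1: .###.####
tick 2: ..###.###
tick 3: #..###.##
tick 4: .#..###.#
tick 5: ..#..###.
tick 6: #..#..###
tick 7: .#..#..##
position 5 holds #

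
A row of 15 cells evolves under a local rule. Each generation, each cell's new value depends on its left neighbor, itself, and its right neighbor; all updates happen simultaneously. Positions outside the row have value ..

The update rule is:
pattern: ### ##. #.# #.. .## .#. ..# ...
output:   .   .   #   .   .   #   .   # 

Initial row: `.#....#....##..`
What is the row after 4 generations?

.#.##.#.##....#
.##..###...##.#
.........#...##
########.#.#...

########.#.#...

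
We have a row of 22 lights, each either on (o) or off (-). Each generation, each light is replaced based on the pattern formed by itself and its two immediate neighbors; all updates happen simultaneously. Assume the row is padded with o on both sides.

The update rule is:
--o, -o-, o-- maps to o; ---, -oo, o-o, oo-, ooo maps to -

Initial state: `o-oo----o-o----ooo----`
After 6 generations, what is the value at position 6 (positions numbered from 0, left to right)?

o

----o--oo-oo--o---o--o
o--oooo-----oooo-oooo-
-oo----o---o----------
---o--ooo-ooo--------o
o-oooo-------o------o-
------o-----ooo----oo-
position 6 holds o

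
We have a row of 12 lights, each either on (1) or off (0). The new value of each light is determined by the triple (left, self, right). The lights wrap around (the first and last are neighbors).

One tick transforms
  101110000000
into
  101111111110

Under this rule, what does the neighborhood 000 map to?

At position 6 the neighborhood is 000; the next row has 1 there.

1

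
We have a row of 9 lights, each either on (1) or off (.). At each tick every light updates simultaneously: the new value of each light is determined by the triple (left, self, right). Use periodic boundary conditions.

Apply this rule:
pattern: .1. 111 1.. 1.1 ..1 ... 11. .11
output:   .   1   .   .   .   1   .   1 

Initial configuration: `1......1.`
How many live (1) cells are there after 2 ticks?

6

tick 1: ..1111...
tick 2: 1.111..11
count of 1: 6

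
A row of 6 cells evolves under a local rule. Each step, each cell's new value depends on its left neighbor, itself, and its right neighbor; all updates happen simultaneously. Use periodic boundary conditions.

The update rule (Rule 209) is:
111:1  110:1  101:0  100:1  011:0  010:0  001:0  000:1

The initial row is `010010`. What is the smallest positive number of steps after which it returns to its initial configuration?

3

step 1: 001001
step 2: 100100
step 3: 010010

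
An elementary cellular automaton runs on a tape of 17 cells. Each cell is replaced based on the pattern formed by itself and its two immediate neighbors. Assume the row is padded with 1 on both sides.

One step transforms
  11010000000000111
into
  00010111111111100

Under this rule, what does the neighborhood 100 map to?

0

At position 4 the neighborhood is 100; the next row has 0 there.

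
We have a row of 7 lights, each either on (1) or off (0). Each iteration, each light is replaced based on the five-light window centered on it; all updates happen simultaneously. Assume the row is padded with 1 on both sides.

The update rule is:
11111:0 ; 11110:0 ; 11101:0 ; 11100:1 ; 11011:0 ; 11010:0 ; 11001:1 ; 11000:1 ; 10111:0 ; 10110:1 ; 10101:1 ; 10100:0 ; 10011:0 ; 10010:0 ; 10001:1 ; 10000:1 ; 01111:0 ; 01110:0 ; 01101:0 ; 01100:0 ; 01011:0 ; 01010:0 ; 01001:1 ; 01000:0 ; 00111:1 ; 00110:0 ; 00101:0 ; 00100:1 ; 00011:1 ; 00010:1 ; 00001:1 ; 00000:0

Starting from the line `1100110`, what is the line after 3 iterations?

0110000
0101111
0100000

0100000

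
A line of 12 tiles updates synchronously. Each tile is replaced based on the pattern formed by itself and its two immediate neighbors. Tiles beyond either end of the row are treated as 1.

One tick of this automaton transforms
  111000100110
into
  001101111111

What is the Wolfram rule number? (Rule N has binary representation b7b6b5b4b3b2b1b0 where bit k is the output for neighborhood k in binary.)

position 0: 111 → 0  (bit 7 = 0)
position 2: 110 → 1  (bit 6 = 1)
position 11: 101 → 1  (bit 5 = 1)
position 3: 100 → 1  (bit 4 = 1)
position 9: 011 → 1  (bit 3 = 1)
position 6: 010 → 1  (bit 2 = 1)
position 5: 001 → 1  (bit 1 = 1)
position 4: 000 → 0  (bit 0 = 0)
bits b7..b0 = 01111110 = 126

126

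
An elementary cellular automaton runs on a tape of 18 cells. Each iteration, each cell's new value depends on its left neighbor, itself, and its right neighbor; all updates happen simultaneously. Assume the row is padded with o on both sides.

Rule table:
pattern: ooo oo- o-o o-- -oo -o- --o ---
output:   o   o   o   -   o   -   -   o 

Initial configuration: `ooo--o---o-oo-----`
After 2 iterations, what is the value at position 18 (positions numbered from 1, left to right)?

o

ooo----o--ooo-ooo-
ooo-oo----oooooooo
position 18 holds o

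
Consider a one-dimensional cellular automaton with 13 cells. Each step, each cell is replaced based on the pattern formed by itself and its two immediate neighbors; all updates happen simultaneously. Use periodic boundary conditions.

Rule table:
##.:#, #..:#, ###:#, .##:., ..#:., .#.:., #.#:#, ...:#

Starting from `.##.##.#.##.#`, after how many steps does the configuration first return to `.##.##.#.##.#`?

#.##.##.#.##.
.#.##.##.#.##
#.#.##.##.#.#
##.#.##.##.#.
.##.#.##.##.#
#.##.#.##.##.
.#.##.#.##.##
#.#.##.#.##.#
##.#.##.#.##.
.##.#.##.#.##
#.##.#.##.#.#
##.##.#.##.#.
.##.##.#.##.#

13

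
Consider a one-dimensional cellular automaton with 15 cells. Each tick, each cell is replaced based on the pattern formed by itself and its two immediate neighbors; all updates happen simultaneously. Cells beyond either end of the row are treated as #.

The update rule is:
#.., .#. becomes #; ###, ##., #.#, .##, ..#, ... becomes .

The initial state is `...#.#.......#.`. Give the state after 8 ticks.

.#...#...#.#.#.

#..#.##......#.
.#.#...#.....#.
.#.##..##....#.
.#...#...#...#.
.##..##..##..#.
...#...#...#.#.
#..##..##..#.#.
.#...#...#.#.#.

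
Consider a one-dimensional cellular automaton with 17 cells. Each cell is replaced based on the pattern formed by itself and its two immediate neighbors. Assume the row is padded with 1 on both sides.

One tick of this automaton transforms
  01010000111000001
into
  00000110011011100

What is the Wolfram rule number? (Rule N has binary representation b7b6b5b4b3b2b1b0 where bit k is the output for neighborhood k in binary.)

193

position 9: 111 → 1  (bit 7 = 1)
position 10: 110 → 1  (bit 6 = 1)
position 0: 101 → 0  (bit 5 = 0)
position 4: 100 → 0  (bit 4 = 0)
position 8: 011 → 0  (bit 3 = 0)
position 1: 010 → 0  (bit 2 = 0)
position 7: 001 → 0  (bit 1 = 0)
position 5: 000 → 1  (bit 0 = 1)
bits b7..b0 = 11000001 = 193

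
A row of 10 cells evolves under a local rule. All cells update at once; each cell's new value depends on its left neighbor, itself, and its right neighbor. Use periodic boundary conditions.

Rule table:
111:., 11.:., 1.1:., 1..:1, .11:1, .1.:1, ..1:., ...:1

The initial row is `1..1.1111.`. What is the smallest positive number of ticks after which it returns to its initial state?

2

tick 1: 11.1.1....
tick 2: 1..1.1111.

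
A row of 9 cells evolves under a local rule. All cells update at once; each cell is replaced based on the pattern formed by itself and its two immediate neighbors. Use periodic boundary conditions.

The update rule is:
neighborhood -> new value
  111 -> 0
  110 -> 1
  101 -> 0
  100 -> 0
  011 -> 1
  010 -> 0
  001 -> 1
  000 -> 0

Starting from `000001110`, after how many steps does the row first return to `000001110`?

000011010
000111000
001101000
011100000
110100000
110000001
010000011
000000111
000001101
000011100
000110100
001110000
011010000
111000000
101000001
100000011
100000110
000001110

18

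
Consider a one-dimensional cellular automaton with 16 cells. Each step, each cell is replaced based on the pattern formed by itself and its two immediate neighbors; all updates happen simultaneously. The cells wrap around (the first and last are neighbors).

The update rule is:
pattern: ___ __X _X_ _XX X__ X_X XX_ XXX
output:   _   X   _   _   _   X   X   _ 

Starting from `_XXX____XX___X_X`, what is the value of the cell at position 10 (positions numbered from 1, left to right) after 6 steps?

X__X___X_X__X_X_
__X___X_X__X_X_X
_X___X_X__X_X_X_
X___X_X__X_X_X__
___X_X__X_X_X__X
__X_X__X_X_X__X_
position 10 holds X

X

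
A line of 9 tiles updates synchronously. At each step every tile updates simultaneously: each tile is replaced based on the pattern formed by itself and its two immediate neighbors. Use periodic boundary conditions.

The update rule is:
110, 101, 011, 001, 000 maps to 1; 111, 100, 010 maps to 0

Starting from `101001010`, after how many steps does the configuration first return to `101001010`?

9

010010101
100101010
001010101
010101010
101010100
010101001
101010010
010100101
101001010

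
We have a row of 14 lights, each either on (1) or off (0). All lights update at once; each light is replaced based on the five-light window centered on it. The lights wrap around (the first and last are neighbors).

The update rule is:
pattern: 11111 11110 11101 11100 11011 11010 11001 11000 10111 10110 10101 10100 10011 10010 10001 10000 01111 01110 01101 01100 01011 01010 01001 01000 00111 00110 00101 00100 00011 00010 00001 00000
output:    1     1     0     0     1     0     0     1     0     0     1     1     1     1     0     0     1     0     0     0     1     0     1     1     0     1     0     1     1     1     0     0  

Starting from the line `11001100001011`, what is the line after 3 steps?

01100100001101

10011010010101
00110011100110
01100100001101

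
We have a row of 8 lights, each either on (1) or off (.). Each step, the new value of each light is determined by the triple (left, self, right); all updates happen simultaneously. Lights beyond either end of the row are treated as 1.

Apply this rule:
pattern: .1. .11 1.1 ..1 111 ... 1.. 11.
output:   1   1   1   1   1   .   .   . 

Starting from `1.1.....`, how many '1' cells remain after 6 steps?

.11....1
11....11
1....111
....1111
...11111
..111111
count of 1: 6

6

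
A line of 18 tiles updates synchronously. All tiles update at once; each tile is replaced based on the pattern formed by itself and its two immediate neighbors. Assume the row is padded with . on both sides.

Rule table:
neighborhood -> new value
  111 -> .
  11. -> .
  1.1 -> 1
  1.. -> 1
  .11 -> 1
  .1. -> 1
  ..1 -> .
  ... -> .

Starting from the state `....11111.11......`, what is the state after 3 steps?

....1....11.1.....
....11...1.111....
....1.1..111..1...

....1.1..111..1...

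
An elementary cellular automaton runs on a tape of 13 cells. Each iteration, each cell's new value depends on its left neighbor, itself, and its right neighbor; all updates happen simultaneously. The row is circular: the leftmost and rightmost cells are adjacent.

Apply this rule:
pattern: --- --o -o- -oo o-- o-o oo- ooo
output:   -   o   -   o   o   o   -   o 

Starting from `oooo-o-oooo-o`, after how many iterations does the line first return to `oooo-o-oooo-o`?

13

ooo-o-oooo-oo
oo-o-oooo-ooo
o-o-oooo-oooo
-o-oooo-ooooo
o-oooo-ooooo-
-oooo-ooooo-o
oooo-ooooo-o-
ooo-ooooo-o-o
oo-ooooo-o-oo
o-ooooo-o-ooo
-ooooo-o-oooo
ooooo-o-oooo-
oooo-o-oooo-o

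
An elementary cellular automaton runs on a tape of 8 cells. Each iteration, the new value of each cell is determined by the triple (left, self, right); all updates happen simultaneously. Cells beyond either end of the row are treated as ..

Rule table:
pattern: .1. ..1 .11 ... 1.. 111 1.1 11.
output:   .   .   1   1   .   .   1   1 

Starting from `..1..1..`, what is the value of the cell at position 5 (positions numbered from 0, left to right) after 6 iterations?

iteration 1: 1......1
iteration 2: ..1111..
iteration 3: 1.1..1.1
iteration 4: .1....1.
iteration 5: ...11...
iteration 6: 11.11.11
position 5 holds .

.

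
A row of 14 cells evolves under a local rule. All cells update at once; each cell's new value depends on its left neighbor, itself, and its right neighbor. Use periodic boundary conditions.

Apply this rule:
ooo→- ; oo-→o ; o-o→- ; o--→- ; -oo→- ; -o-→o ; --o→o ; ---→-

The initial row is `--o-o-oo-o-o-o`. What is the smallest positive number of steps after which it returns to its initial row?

-oo-o--o-o-o-o
--o-o-oo-o-o-o

2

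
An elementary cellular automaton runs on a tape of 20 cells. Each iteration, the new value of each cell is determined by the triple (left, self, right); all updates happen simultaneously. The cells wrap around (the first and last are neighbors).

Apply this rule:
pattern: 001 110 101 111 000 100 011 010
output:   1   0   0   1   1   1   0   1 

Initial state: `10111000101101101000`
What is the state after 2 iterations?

01110011011111110111

10010111100000001111
01110011011111110111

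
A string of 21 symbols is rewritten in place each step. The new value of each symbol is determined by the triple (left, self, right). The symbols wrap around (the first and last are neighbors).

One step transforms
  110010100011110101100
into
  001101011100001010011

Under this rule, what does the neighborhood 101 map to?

At position 5 the neighborhood is 101; the next row has 1 there.

1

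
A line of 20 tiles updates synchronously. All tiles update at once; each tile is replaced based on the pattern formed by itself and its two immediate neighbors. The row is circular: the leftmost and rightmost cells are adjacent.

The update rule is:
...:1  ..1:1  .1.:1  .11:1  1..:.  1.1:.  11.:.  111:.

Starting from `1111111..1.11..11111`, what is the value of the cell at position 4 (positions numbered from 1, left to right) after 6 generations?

generation 1: ........11.1..11....
generation 2: 111111111..1.11..111
generation 3: ..........11.1..11..
generation 4: 11111111111..1.11..1
generation 5: ............11.1..11
generation 6: .111111111111..1.11.
position 4 holds 1

1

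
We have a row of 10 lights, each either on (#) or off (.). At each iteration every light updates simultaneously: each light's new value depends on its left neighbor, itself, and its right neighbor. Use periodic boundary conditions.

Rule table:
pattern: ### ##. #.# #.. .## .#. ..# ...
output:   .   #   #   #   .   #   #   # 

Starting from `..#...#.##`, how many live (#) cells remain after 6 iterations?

########.#
.......##.
#######.##
......##..
######.###
.....##...
count of #: 2

2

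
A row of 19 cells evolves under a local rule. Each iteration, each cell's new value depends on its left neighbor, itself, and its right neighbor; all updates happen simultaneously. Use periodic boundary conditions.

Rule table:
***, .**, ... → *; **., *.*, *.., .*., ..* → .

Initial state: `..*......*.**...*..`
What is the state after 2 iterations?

..*.***..*......*.*

iteration 1: *...****...*..*...*
iteration 2: ..*.***..*......*.*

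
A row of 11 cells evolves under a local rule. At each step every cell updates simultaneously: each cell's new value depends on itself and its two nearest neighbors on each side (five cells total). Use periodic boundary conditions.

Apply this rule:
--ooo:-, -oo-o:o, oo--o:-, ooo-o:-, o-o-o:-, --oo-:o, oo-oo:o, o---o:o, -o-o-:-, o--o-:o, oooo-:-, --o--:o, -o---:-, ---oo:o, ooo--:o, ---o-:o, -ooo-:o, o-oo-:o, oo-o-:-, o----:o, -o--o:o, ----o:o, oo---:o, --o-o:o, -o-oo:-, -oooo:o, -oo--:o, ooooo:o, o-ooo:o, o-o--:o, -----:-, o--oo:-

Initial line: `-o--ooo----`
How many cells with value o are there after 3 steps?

6

ooo--oooo-o
o-o---o--oo
--o-oooo--o
count of o: 6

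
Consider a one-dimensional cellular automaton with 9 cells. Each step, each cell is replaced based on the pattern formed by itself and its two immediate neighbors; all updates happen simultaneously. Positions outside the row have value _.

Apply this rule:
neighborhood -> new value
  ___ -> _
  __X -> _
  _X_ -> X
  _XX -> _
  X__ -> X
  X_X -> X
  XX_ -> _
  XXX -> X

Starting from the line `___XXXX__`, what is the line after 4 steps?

_______XX

____XX_X_
______XXX
_______X_
_______XX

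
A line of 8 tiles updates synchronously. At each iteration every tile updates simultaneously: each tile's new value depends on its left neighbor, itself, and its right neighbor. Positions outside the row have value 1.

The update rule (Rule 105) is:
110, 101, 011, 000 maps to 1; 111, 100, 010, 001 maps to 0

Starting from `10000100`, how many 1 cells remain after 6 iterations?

iteration 1: 10110000
iteration 2: 11110110
iteration 3: 00011111
iteration 4: 01010000
iteration 5: 10100110
iteration 6: 11000111
count of 1: 5

5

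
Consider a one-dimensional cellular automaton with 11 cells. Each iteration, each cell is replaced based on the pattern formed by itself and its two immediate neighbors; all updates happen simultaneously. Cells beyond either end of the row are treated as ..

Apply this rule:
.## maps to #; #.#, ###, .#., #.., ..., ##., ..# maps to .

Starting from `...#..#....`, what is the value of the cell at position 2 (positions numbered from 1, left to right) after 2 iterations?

...........
...........
position 2 holds .

.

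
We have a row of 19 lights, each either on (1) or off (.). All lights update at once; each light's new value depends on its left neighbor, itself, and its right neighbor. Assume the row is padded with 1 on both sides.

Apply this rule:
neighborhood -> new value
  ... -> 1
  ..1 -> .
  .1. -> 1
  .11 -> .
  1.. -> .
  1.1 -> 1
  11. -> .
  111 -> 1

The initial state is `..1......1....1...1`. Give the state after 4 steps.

.11.1..111.11....1.

..1.1111.1.11.1.1..
..11.11.111..1111..
....1..1.1....11...
.11.1..111.11....1.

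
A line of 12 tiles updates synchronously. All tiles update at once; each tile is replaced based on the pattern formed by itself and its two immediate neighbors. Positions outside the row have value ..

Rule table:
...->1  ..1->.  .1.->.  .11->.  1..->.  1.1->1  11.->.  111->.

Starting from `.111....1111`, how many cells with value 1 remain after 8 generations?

generation 1: .....11.....
generation 2: 1111....1111
generation 3: .....11.....  (repeats generation 1; period 2)
generation 8: 1111....1111
count of 1: 8

8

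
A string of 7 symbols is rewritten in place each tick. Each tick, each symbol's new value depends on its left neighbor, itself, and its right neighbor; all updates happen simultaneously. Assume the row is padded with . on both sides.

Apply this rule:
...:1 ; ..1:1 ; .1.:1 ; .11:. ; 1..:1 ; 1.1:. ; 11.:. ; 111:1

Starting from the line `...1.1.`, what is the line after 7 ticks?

.11111.

1111.11
.11....
1..1111
111.11.
.1....1
1111111
.11111.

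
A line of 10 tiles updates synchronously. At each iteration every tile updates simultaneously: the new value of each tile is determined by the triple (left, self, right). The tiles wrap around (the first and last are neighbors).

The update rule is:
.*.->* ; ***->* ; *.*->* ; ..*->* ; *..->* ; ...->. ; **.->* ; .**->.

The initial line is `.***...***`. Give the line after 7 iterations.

*.***.*.**
**.*****.*
***.*****.
.***.*****
*.***.****
**.***.***
***.***.**

***.***.**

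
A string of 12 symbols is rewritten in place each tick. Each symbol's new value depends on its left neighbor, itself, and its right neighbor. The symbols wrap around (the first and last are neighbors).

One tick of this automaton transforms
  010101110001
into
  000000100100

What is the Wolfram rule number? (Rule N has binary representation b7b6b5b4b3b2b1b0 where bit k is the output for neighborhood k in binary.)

129

position 6: 111 → 1  (bit 7 = 1)
position 7: 110 → 0  (bit 6 = 0)
position 0: 101 → 0  (bit 5 = 0)
position 8: 100 → 0  (bit 4 = 0)
position 5: 011 → 0  (bit 3 = 0)
position 1: 010 → 0  (bit 2 = 0)
position 10: 001 → 0  (bit 1 = 0)
position 9: 000 → 1  (bit 0 = 1)
bits b7..b0 = 10000001 = 129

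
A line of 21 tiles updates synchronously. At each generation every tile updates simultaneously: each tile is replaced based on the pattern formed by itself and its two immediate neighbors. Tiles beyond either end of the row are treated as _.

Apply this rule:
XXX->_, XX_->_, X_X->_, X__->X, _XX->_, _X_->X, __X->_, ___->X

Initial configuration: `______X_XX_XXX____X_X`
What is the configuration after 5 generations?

XXXXX_X_______XXX_X_X
______XXXXXXX_____X_X
XXXXX________XXXX_X_X
_____XXXXXXX______X_X
XXXX________XXXXX_X_X

XXXX________XXXXX_X_X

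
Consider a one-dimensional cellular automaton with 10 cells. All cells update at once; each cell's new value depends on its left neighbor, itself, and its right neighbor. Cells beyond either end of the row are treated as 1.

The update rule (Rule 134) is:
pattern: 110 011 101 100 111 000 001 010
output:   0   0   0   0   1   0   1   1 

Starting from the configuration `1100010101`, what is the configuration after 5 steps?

0100110010

step 1: 1000110100
step 2: 0001000101
step 3: 0011001100
step 4: 0100010001
step 5: 0100110010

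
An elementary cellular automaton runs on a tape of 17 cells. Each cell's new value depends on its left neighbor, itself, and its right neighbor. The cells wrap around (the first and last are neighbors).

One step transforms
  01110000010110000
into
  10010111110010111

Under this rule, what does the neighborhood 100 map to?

At position 4 the neighborhood is 100; the next row has 0 there.

0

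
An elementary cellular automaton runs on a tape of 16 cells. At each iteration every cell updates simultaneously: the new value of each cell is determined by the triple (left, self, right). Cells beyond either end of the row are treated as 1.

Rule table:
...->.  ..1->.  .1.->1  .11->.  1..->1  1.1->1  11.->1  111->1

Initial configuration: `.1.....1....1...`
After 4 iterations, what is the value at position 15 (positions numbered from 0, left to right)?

1

111....11...11..
1111....11...11.
11111....11...11
111111....11...1
position 15 holds 1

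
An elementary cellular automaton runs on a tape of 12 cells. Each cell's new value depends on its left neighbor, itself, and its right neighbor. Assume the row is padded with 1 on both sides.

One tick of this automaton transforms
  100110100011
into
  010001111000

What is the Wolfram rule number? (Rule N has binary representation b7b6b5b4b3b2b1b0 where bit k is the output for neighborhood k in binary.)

position 11: 111 → 0  (bit 7 = 0)
position 0: 110 → 0  (bit 6 = 0)
position 5: 101 → 1  (bit 5 = 1)
position 1: 100 → 1  (bit 4 = 1)
position 3: 011 → 0  (bit 3 = 0)
position 6: 010 → 1  (bit 2 = 1)
position 2: 001 → 0  (bit 1 = 0)
position 8: 000 → 1  (bit 0 = 1)
bits b7..b0 = 00110101 = 53

53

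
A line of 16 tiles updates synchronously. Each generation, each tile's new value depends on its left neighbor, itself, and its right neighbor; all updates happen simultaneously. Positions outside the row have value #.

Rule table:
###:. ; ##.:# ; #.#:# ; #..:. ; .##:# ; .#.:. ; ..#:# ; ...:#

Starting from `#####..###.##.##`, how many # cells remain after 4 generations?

....#.##.######.
.###.#####....##
##.###...#.####.
.###.#.##.##..##
count of #: 10

10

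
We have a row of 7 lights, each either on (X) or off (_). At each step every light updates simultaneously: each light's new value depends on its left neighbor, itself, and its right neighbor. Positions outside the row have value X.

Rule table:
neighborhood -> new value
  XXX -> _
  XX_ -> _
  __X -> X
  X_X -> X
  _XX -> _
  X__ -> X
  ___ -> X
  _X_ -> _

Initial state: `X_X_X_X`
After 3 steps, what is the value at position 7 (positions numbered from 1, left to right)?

_

step 1: _X_X_X_
step 2: X_X_X_X  (repeats step 0; period 2)
step 3: _X_X_X_
position 7 holds _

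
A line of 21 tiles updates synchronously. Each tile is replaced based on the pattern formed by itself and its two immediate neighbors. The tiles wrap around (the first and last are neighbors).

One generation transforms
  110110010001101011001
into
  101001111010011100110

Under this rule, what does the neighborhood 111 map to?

At position 0 the neighborhood is 111; the next row has 1 there.

1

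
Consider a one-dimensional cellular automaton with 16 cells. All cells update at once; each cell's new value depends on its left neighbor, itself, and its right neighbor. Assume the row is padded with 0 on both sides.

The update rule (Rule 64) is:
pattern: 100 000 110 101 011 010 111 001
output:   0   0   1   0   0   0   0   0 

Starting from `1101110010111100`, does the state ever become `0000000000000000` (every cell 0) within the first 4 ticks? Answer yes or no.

0100010000000100
0000000000000000
all cells are 0 at tick 2

yes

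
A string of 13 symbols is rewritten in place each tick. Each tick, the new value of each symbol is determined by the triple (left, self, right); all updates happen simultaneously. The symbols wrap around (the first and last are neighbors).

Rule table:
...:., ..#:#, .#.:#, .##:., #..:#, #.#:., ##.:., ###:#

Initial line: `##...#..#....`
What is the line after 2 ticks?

###..####.###

tick 1: ..#.######..#
tick 2: ###..####.###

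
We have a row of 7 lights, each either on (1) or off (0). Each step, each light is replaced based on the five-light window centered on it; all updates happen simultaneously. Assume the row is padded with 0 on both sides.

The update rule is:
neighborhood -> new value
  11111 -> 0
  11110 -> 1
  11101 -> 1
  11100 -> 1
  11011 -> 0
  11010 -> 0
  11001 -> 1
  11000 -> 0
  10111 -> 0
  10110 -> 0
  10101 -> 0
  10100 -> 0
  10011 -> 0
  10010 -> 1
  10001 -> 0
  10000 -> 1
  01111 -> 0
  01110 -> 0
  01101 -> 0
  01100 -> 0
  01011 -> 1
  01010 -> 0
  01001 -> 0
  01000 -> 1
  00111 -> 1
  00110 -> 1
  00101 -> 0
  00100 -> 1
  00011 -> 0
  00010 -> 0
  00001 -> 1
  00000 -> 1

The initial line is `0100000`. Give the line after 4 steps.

0111111
0100011
0110010
0101111

0101111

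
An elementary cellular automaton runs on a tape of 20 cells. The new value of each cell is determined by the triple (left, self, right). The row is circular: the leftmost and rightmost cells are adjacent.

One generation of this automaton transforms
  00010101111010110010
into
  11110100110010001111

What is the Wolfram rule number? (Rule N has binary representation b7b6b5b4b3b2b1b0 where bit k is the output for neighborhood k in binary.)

position 8: 111 → 1  (bit 7 = 1)
position 10: 110 → 0  (bit 6 = 0)
position 4: 101 → 0  (bit 5 = 0)
position 16: 100 → 1  (bit 4 = 1)
position 7: 011 → 0  (bit 3 = 0)
position 3: 010 → 1  (bit 2 = 1)
position 2: 001 → 1  (bit 1 = 1)
position 0: 000 → 1  (bit 0 = 1)
bits b7..b0 = 10010111 = 151

151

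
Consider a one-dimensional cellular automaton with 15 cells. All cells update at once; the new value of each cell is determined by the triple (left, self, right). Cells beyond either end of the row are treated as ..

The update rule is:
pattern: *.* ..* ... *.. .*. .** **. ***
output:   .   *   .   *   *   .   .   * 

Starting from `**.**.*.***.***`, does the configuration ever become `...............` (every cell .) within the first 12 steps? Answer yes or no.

......*..*...*.
.....******.***
....*.****...*.
...**..**.*.***
..*..**...*..*.
.****..*.******
*.**.***..****.
*.....*.**.**.*
**...**.......*
..*.*..*.....**
.**.*****...*..
*....***.*.***.
step 12 is *....***.*.***., still not uniform .

no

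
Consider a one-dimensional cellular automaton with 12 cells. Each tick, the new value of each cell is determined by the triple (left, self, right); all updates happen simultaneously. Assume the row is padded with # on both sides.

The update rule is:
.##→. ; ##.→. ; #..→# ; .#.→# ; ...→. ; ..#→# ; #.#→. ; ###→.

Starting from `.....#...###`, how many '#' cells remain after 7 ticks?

7

#...###.#...
.#.#....##.#
.#.##..#....
.#...####..#
.##.#....##.
....##..#...
#..#..####.#
count of #: 7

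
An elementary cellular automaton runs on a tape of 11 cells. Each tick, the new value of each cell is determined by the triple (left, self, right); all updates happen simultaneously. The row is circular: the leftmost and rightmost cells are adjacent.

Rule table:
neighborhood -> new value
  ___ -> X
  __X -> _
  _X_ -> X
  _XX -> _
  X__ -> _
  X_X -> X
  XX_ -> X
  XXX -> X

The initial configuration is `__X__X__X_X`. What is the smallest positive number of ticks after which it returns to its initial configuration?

33

__X__X__XXX
__X__X___XX
__X__X_X__X
__X__XXX__X
__X___XX__X
__X_X__X__X
__XXX__X__X
___XX__X__X
_X__X__X__X
XX__X__X__X
XX__X__X___
_X__X__X_X_
_X__X__XXX_
_X__X___XX_
_X__X_X__X_
_X__XXX__X_
_X___XX__X_
_X_X__X__X_
_XXX__X__X_
__XX__X__X_
X__X__X__X_
X__X__X__XX
X__X__X___X
X__X__X_X__
X__X__XXX__
X__X___XX__
X__X_X__X__
X__XXX__X__
X___XX__X__
X_X__X__X__
XXX__X__X__
_XX__X__X__
__X__X__X_X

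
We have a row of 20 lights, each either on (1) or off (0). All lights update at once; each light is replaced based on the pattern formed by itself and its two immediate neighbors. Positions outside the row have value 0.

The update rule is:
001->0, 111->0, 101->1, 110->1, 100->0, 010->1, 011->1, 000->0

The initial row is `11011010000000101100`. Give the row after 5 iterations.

iteration 1: 11111110000000111100
iteration 2: 10000010000000100100
iteration 3: 10000010000000100100  (fixed point — unchanged through iteration 5)

10000010000000100100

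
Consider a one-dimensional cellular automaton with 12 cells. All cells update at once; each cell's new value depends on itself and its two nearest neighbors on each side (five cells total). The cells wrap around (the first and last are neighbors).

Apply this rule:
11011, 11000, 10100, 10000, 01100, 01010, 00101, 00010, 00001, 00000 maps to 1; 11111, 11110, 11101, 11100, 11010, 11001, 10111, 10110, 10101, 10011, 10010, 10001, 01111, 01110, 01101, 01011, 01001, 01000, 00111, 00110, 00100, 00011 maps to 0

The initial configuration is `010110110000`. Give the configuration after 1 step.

110001011111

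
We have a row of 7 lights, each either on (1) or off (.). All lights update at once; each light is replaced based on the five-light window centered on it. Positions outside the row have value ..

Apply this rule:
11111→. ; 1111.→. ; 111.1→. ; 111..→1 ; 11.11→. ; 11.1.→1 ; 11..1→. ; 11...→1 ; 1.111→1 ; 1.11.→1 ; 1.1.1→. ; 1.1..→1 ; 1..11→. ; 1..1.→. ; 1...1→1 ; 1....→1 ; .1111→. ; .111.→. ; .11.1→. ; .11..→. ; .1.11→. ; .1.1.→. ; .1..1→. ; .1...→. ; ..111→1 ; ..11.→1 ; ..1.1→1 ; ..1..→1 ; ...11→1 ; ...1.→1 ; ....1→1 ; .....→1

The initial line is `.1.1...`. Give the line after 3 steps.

11.1.11
1.1..1.
1.1..1.

1.1..1.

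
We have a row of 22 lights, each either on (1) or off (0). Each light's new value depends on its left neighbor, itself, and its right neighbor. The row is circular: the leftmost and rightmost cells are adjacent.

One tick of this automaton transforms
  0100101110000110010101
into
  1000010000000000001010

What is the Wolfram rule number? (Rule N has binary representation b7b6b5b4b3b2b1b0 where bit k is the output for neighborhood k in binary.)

position 7: 111 → 0  (bit 7 = 0)
position 8: 110 → 0  (bit 6 = 0)
position 0: 101 → 1  (bit 5 = 1)
position 2: 100 → 0  (bit 4 = 0)
position 6: 011 → 0  (bit 3 = 0)
position 1: 010 → 0  (bit 2 = 0)
position 3: 001 → 0  (bit 1 = 0)
position 10: 000 → 0  (bit 0 = 0)
bits b7..b0 = 00100000 = 32

32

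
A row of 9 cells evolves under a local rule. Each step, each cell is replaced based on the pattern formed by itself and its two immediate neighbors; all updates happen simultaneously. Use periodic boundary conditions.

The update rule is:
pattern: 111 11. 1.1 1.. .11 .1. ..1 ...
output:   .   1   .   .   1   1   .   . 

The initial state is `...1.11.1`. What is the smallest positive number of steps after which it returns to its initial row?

1

...1.11.1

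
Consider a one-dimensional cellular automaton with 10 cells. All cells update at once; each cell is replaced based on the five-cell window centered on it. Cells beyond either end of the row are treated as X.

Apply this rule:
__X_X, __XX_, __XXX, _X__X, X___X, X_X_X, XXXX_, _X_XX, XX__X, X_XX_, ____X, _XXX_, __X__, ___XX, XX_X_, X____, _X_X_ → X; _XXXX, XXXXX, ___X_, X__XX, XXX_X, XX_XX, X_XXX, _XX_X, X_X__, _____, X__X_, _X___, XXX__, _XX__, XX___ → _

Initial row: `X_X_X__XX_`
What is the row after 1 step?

_XXX_X_X__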